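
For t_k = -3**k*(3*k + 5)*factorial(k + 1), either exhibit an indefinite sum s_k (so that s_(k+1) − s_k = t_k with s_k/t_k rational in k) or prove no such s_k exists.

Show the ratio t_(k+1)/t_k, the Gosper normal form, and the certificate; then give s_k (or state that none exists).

Step 1: r(k) = 3*(k + 2)*(3*k + 8)/(3*k + 5).
Take A(k)=3*k + 6, B(k)=1, C(k)=k + 5/3.
Need (3*k + 6)·f(k+1) − (1)·f(k) = k + 5/3.
From deg A=1, deg B=0, deg C=1: d=0.
Solving with deg f ≤ 0: f(k) = 1/3.
R(k) = B(k−1)·f(k)/C(k) = 1/(3*k + 5); s_k = R·t_k = -3**k*factorial(k + 1).
Verify: -3**k*(3*k + 5)*factorial(k + 1) matches t_k.

s_k = -3**k*factorial(k + 1)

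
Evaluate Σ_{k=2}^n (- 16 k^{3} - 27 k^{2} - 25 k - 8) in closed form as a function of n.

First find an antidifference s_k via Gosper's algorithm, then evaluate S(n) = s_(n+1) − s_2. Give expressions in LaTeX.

The ratio is (16*k**3 + 75*k**2 + 127*k + 76)/(16*k**3 + 27*k**2 + 25*k + 8).
Take A(k)=1, B(k)=1, C(k)=k**3 + 27*k**2/16 + 25*k/16 + 1/2.
Solve (1)·f(k+1) − (1)·f(k) = k**3 + 27*k**2/16 + 25*k/16 + 1/2.
d = 4 from the (0,0,3) case.
Solve for f: f(k) = k**2*(4*k**2 + k + 3)/16 (degree 4 ≤ 4).
R(k) = B(k−1)·f(k)/C(k) = k**2*(4*k**2 + k + 3)/(16*k**3 + 27*k**2 + 25*k + 8); s_k = R·t_k = k**2*(-4*k**2 - k - 3).
s_(k+1) − s_k = -16*k**3 - 27*k**2 - 25*k - 8 = t_k.
Σ_(k=2)^n t_k = s_(n+1) − s_(2) = (-4*n**4 - 17*n**3 - 30*n**2 - 25*n - 8) − (-84), i.e. -4*n**4 - 17*n**3 - 30*n**2 - 25*n + 76.

S(n) = - 4 n^{4} - 17 n^{3} - 30 n^{2} - 25 n + 76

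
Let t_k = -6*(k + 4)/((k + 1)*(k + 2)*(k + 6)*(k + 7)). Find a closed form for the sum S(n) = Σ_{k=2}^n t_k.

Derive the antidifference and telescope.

The ratio is (k + 1)*(k + 5)*(k + 6)/((k + 3)*(k + 4)*(k + 8)).
Gosper form: A/B · C(k+1)/C(k) with A=k + 1, B=k + 8, C=k**4 + 16*k**3 + 95*k**2 + 248*k + 240.
Need (k + 1)·f(k+1) − (k + 7)·f(k) = k**4 + 16*k**3 + 95*k**2 + 248*k + 240.
Bound: deg f ≤ 6.
Match coefficients ⇒ f(k) = k*(k + 2)*(k + 3)*(k + 4)*(k + 5)*(k + 7)/12.
Get s_k = R·t_k = k*(-k - 7)/(2*(k**2 + 7*k + 6)) with R(k) = B(k−1)f(k)/C(k) = k*(k + 2)*(k + 7)**2/(12*(k + 4)).
Check: Δs_k = 6*(-k - 4)/(k**4 + 16*k**3 + 83*k**2 + 152*k + 84). ✓
s_(n+1) = (-n**2 - 9*n - 8)/(2*(n**2 + 9*n + 14)) and s_(2) = -3/8, so S(n) = (-n**2 - 9*n + 10)/(8*(n**2 + 9*n + 14)).

S(n) = (-n**2 - 9*n + 10)/(8*(n**2 + 9*n + 14))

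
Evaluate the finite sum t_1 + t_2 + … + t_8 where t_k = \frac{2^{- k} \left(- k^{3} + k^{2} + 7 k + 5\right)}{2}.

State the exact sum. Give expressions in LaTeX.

Σ = 633/512

Ratio r(k) = (k**3/2 + k**2 - 3*k - 6)/(k**3 - k**2 - 7*k - 5).
Gosper form: A/B · C(k+1)/C(k) with A=1/2, B=1, C=k**3 - k**2 - 7*k - 5.
Set up (1/2)·f(k+1) − (1)·f(k) − (k**3 - k**2 - 7*k - 5) = 0.
Degrees (0,0,3) ⇒ d ≤ 3.
A polynomial solution: f(k) = -2*(k**3 + 2*k**2 - 2).
Get s_k = R·t_k = (k**3 + 2*k**2 - 2)/2**k with R(k) = B(k−1)f(k)/C(k) = -2*(k**3 + 2*k**2 - 2)/((k + 1)*(k**2 - 2*k - 5)).
Δs = (-k**3 + k**2 + 7*k + 5)/(2*2**k), as required.
Sum = s_(9) − s_(1); s_(9) = 889/512, s_(1) = 1/2 ⇒ 633/512.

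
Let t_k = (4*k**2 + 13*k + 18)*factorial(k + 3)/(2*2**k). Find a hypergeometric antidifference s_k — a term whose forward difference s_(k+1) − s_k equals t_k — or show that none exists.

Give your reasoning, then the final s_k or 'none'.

Compute t_(k+1)/t_k: get (k + 4)*(13*k + 4*(k + 1)**2 + 31)/(2*(4*k**2 + 13*k + 18)).
Normal form (A,B,C) = (k/2 + 2, 1, k**2 + 13*k/4 + 9/2).
Key eq: (k/2 + 2)·f(k+1) = (1)·f(k) + (k**2 + 13*k/4 + 9/2).
Degrees (1,0,2) ⇒ d ≤ 1.
Solve for f: f(k) = (4*k + 1)/2 (degree 1 ≤ 1).
Get s_k = R·t_k = (4*k + 1)*factorial(k + 3)/2**k with R(k) = B(k−1)f(k)/C(k) = 2*(4*k + 1)/(4*k**2 + 13*k + 18).
s_(k+1) − s_k = (4*k**2 + 13*k + 18)*factorial(k + 3)/(2*2**k) = t_k.

s_k = (4*k + 1)*factorial(k + 3)/2**k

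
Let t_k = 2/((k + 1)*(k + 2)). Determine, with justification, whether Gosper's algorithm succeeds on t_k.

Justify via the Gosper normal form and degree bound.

Yes. s_k = 2*k/(k + 1).

t_(k+1)/t_k = (k + 1)/(k + 3).
Normal form (A,B,C) = (k + 1, k + 3, 1).
f must satisfy (k + 1)·f(k+1) − (k + 2)·f(k) = 1.
Degrees (1,1,0) ⇒ d ≤ 1.
Solve for f: f(k) = k (degree 1 ≤ 1).
Certificate R = B(k−1)f/C = k*(k + 2) gives s_k = 2*k/(k + 1).
s_(k+1) − s_k = 2/(k**2 + 3*k + 2) = t_k.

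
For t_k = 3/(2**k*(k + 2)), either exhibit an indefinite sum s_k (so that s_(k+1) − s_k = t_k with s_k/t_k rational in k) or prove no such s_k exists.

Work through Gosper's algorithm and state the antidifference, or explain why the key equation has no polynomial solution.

not Gosper-summable; s_k does not exist

The ratio is (k + 2)/(2*(k + 3)).
So A=k/2 + 1 and B=k + 3, with C=1.
Key eq: (k/2 + 1)·f(k+1) = (k + 2)·f(k) + (1).
Degrees (1,1,0) ⇒ d ≤ -1.
d = -1 < 0 ⇒ no nonzero polynomial f; not summable.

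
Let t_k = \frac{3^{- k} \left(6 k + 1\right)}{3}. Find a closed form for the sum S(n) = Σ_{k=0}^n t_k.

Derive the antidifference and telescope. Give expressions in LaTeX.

The ratio is (6*k + 7)/(3*(6*k + 1)).
Normal form (A,B,C) = (1/3, 1, k + 1/6).
f must satisfy (1/3)·f(k+1) − (1)·f(k) = k + 1/6.
Degrees (0,0,1) ⇒ d ≤ 1.
A polynomial solution: f(k) = -(3*k + 2)/2.
R(k) = B(k−1)·f(k)/C(k) = -3*(3*k + 2)/(6*k + 1); s_k = R·t_k = (-3*k - 2)/3**k.
s_(k+1) − s_k = (6*k + 1)/(3*3**k) = t_k.
s_(n+1) = 3**(-n - 1)*(-3*n - 5) and s_(0) = -2, so S(n) = 2 - n/3**n - 5/(3*3**n).

S(n) = 2 - 3^{- n} n - \frac{5 \cdot 3^{- n}}{3}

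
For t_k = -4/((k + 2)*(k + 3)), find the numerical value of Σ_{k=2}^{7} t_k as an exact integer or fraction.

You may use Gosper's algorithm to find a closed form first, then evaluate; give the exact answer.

t_(k+1)/t_k = (k + 2)/(k + 4).
Gosper form: A/B · C(k+1)/C(k) with A=k + 2, B=k + 4, C=1.
Set up (k + 2)·f(k+1) − (k + 3)·f(k) − (1) = 0.
Bound: deg f ≤ 1.
Solve for f: f(k) = k/2 (degree 1 ≤ 1).
Certificate R = B(k−1)f/C = k*(k + 3)/2 gives s_k = -2*k/(k + 2).
Check: Δs_k = -4/(k**2 + 5*k + 6). ✓
Telescoping: Σ = s_(8) − s_(2) = -8/5 − (-1) = -3/5.

Σ = -3/5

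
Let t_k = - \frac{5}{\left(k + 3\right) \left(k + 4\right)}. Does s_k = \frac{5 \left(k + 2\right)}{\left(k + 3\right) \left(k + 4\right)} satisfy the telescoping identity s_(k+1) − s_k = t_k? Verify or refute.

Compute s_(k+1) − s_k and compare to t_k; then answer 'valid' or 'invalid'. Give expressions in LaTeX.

s_(k+1) = 5*(k + 3)/((k + 4)*(k + 5))
s_(k+1) − s_k = 5*(-k - 1)/(k**3 + 12*k**2 + 47*k + 60)
(s_(k+1) − s_k) − t_k = 20/(k**3 + 12*k**2 + 47*k + 60)

Invalid: residual \frac{20}{k^{3} + 12 k^{2} + 47 k + 60} ≠ 0.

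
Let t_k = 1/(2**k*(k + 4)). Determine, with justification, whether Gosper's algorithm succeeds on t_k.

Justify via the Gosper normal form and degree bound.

No — t_k has no hypergeometric antidifference.

The ratio is (k + 4)/(2*(k + 5)).
A = k/2 + 2, B = k + 5, C = 1.
Set up (k/2 + 2)·f(k+1) − (k + 4)·f(k) − (1) = 0.
d = -1 from the (1,1,0) case.
deg f ≤ -1 is impossible — no certificate.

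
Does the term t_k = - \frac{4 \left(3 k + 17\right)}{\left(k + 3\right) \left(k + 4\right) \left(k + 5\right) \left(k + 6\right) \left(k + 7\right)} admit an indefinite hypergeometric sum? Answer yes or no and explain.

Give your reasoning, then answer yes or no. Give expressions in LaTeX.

r(k) = (k + 3)*(3*k + 20)/((k + 8)*(3*k + 17)) after simplifying.
Gosper form: A/B · C(k+1)/C(k) with A=k + 3, B=k + 8, C=k + 17/3.
Key eq: (k + 3)·f(k+1) = (k + 7)·f(k) + (k + 17/3).
d = 4 from the (1,1,1) case.
Solve for f: f(k) = k*(k + 5)*(k**2 + 13*k + 54)/216 (degree 4 ≤ 4).
R(k) = B(k−1)·f(k)/C(k) = k*(k + 5)*(k + 7)*(k**2 + 13*k + 54)/(72*(3*k + 17)); s_k = R·t_k = k*(-k**2 - 13*k - 54)/(18*(k**3 + 13*k**2 + 54*k + 72)).
Δs = 4*(-3*k - 17)/(k**5 + 25*k**4 + 245*k**3 + 1175*k**2 + 2754*k + 2520), as required.

Yes. s_k = \frac{k \left(- k^{2} - 13 k - 54\right)}{18 \left(k^{3} + 13 k^{2} + 54 k + 72\right)}.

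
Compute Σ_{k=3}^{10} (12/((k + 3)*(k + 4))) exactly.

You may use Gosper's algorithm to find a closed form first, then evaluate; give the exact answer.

t_(k+1)/t_k = (k + 3)/(k + 5).
A = k + 3, B = k + 5, C = 1.
Need (k + 3)·f(k+1) − (k + 4)·f(k) = 1.
Bound: deg f ≤ 1.
Coefficient equations give f(k) = k/3.
Certificate R = B(k−1)f/C = k*(k + 4)/3 gives s_k = 4*k/(k + 3).
s_(k+1) − s_k = 12/(k**2 + 7*k + 12) = t_k.
Telescoping: Σ = s_(11) − s_(3) = 22/7 − (2) = 8/7.

Σ = 8/7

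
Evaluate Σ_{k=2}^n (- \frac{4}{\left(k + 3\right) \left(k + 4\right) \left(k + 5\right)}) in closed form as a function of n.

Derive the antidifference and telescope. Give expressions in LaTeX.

S(n) = \frac{- n^{2} - 9 n + 10}{15 \left(n^{2} + 9 n + 20\right)}

t_(k+1)/t_k = (k + 3)/(k + 6).
Gosper form: A/B · C(k+1)/C(k) with A=k + 3, B=k + 6, C=1.
Key eq: (k + 3)·f(k+1) = (k + 5)·f(k) + (1).
Degrees (1,1,0) ⇒ d ≤ 2.
Solving with deg f ≤ 2: f(k) = k*(k + 7)/24.
Certificate R = B(k−1)f/C = k*(k + 5)*(k + 7)/24 gives s_k = k*(-k - 7)/(6*(k + 3)*(k + 4)).
Check: Δs_k = -4/(k**3 + 12*k**2 + 47*k + 60). ✓
s_(n+1) = (-n**2 - 9*n - 8)/(6*(n**2 + 9*n + 20)) and s_(2) = -1/10, so S(n) = (-n**2 - 9*n + 10)/(15*(n**2 + 9*n + 20)).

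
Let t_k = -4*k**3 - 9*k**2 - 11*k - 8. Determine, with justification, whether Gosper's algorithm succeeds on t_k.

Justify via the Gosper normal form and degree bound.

Step 1: r(k) = (4*k**3 + 21*k**2 + 41*k + 32)/(4*k**3 + 9*k**2 + 11*k + 8).
Gosper form: A/B · C(k+1)/C(k) with A=1, B=1, C=k**3 + 9*k**2/4 + 11*k/4 + 2.
Key eq: (1)·f(k+1) = (1)·f(k) + (k**3 + 9*k**2/4 + 11*k/4 + 2).
d = 4 from the (0,0,3) case.
A polynomial solution: f(k) = k*(k**3 + k**2 + 2*k + 4)/4.
So s_k = (B(k−1)f/C)·t_k = (k*(k**3 + k**2 + 2*k + 4)/(4*k**3 + 9*k**2 + 11*k + 8))·t_k = k*(-k**3 - k**2 - 2*k - 4).
Verify: -4*k**3 - 9*k**2 - 11*k - 8 matches t_k.

Yes. s_k = k*(-k**3 - k**2 - 2*k - 4).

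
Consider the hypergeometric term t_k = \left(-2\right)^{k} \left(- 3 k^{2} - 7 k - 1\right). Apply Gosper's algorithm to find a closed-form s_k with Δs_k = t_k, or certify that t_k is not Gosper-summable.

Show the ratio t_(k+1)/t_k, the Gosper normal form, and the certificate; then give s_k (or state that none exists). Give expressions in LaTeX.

s_k = \left(-2\right)^{k} \left(k^{2} + k - 1\right)

r(k) = 2*(-3*k**2 - 13*k - 11)/(3*k**2 + 7*k + 1) after simplifying.
Normal form (A,B,C) = (-2, 1, k**2 + 7*k/3 + 1/3).
Key eq: (-2)·f(k+1) = (1)·f(k) + (k**2 + 7*k/3 + 1/3).
d = 2 from the (0,0,2) case.
Coefficient equations give f(k) = -(k**2 + k - 1)/3.
Get s_k = R·t_k = (-2)**k*(k**2 + k - 1) with R(k) = B(k−1)f(k)/C(k) = -(k**2 + k - 1)/(3*k**2 + 7*k + 1).
Verify: (-2)**k*(-3*k**2 - 7*k - 1) matches t_k.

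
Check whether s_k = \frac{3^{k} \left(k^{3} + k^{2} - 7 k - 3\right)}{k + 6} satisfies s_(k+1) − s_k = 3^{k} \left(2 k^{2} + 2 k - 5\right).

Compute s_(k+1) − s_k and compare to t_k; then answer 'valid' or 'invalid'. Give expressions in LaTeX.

s_(k+1) = 3**(k + 1)*(k**3 + 4*k**2 - 2*k - 8)/(k + 7)
s_(k+1) − s_k = 3**k*(2*k**4 + 22*k**3 + 66*k**2 - 8*k - 123)/(k**2 + 13*k + 42)
(s_(k+1) − s_k) − t_k = 3**(k + 1)*(-2*k**3 - 13*k**2 - 9*k + 29)/(k**2 + 13*k + 42)

Invalid: residual \frac{3^{k + 1} \left(- 2 k^{3} - 13 k^{2} - 9 k + 29\right)}{k^{2} + 13 k + 42} ≠ 0.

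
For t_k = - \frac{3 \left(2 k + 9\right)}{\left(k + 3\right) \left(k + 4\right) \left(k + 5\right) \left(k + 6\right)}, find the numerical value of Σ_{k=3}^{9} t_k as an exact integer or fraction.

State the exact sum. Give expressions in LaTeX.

t_(k+1)/t_k = (k + 3)*(2*k + 11)/((k + 7)*(2*k + 9)).
Factor: A=k + 3; B=k + 7; C=k + 9/2.
Solve (k + 3)·f(k+1) − (k + 6)·f(k) = k + 9/2.
d = 3 from the (1,1,1) case.
Solving with deg f ≤ 3: f(k) = k*(k + 4)*(k + 8)/30.
Get s_k = R·t_k = k*(-k - 8)/(5*(k**2 + 8*k + 15)) with R(k) = B(k−1)f(k)/C(k) = k*(k + 4)*(k + 6)*(k + 8)/(15*(2*k + 9)).
Check: Δs_k = 3*(-2*k - 9)/(k**4 + 18*k**3 + 119*k**2 + 342*k + 360). ✓
Telescoping: Σ = s_(10) − s_(3) = -12/65 − (-11/80) = -49/1040.

Σ = -49/1040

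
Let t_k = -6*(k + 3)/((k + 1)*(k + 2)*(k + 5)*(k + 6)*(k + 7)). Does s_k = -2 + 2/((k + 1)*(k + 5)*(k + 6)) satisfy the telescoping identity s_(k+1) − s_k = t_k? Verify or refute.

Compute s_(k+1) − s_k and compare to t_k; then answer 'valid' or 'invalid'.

s_(k+1) = -2 + 2/((k + 2)*(k + 6)*(k + 7))
s_(k+1) − s_k = 6*(-k - 3)/(k**5 + 21*k**4 + 163*k**3 + 567*k**2 + 844*k + 420)
(s_(k+1) − s_k) − t_k = 0

valid; difference matches t_k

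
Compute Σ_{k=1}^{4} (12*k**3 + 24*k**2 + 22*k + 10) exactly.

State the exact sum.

Σ = 2180

The ratio is (6*k**3 + 30*k**2 + 53*k + 34)/(6*k**3 + 12*k**2 + 11*k + 5).
So A=1 and B=1, with C=k**3 + 2*k**2 + 11*k/6 + 5/6.
Solve (1)·f(k+1) − (1)·f(k) = k**3 + 2*k**2 + 11*k/6 + 5/6.
Bound: deg f ≤ 4.
Match coefficients ⇒ f(k) = k*(k + 1)*(3*k**2 - k + 3)/12.
Then R = B(k−1)f/C = k*(3*k**2 - k + 3)/(2*(6*k**2 + 6*k + 5)), so s_k = R(k)·t_k = k*(3*k**3 + 2*k**2 + 2*k + 3).
s_(k+1) − s_k = 12*k**3 + 24*k**2 + 22*k + 10 = t_k.
Σ_(k=1)^(4) t_k = s_(5) − s_(1) = 2190 − (10) = 2180.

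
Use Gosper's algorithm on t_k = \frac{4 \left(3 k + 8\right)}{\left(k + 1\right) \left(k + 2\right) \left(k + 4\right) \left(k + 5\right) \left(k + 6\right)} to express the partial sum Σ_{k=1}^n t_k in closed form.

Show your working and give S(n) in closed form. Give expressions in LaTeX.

S(n) = \frac{n \left(n^{2} + 13 n + 52\right)}{15 \left(n^{3} + 13 n^{2} + 52 n + 60\right)}

Ratio r(k) = (k + 1)*(k + 4)*(3*k + 11)/((k + 3)*(k + 7)*(3*k + 8)).
Normal form (A,B,C) = (k + 1, k + 7, k**2 + 17*k/3 + 8).
Set up (k + 1)·f(k+1) − (k + 6)·f(k) − (k**2 + 17*k/3 + 8) = 0.
Degrees (1,1,2) ⇒ d ≤ 5.
Match coefficients ⇒ f(k) = k*(k + 2)*(k + 3)*(k**2 + 10*k + 29)/60.
Certificate R = B(k−1)f/C = k*(k + 2)*(k + 6)*(k**2 + 10*k + 29)/(20*(3*k + 8)) gives s_k = k*(k**2 + 10*k + 29)/(5*(k**3 + 10*k**2 + 29*k + 20)).
Verify: 4*(3*k + 8)/(k**5 + 18*k**4 + 121*k**3 + 372*k**2 + 508*k + 240) matches t_k.
Evaluate: s_(n+1) = (n**3 + 13*n**2 + 52*n + 40)/(5*(n**3 + 13*n**2 + 52*n + 60)); subtract s_(1) = 2/15 ⇒ S(n) = n*(n**2 + 13*n + 52)/(15*(n**3 + 13*n**2 + 52*n + 60)).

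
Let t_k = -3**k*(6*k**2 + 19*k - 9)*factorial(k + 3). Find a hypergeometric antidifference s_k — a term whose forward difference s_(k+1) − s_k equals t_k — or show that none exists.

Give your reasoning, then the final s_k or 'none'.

r(k) = 3*(6*k**3 + 55*k**2 + 140*k + 64)/(6*k**2 + 19*k - 9) after simplifying.
So A=3*k + 12 and B=1, with C=k**2 + 19*k/6 - 3/2.
f must satisfy (3*k + 12)·f(k+1) − (1)·f(k) = k**2 + 19*k/6 - 3/2.
Degrees (1,0,2) ⇒ d ≤ 1.
A polynomial solution: f(k) = (2*k - 3)/6.
Then R = B(k−1)f/C = (2*k - 3)/(6*k**2 + 19*k - 9), so s_k = R(k)·t_k = -3**k*(2*k - 3)*factorial(k + 3).
Check: Δs_k = -3**k*(6*k**2 + 19*k - 9)*factorial(k + 3). ✓

s_k = -3**k*(2*k - 3)*factorial(k + 3)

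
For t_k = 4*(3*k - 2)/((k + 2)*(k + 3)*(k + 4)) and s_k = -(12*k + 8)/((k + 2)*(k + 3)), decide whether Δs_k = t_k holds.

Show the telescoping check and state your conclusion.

Valid: the claim telescopes to t_k.

s_(k+1) = 4*(-3*k - 5)/((k + 3)*(k + 4))
s_(k+1) − s_k = 4*(3*k - 2)/(k**3 + 9*k**2 + 26*k + 24)
(s_(k+1) − s_k) − t_k = 0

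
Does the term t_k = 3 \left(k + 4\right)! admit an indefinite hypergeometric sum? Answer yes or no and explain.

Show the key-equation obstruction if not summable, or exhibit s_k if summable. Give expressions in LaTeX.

Step 1: r(k) = k + 5.
So A=k + 5 and B=1, with C=1.
Set up (k + 5)·f(k+1) − (1)·f(k) − (1) = 0.
From deg A=1, deg B=0, deg C=0: d=-1.
Bound -1 < 0, so the key equation has no polynomial solution.

No; the degree bound rules out any f.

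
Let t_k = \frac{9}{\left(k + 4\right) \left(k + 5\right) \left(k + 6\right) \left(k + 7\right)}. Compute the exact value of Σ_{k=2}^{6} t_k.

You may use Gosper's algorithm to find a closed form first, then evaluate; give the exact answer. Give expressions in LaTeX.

Σ = 115/16016

The ratio is (k + 4)/(k + 8).
Normal form (A,B,C) = (k + 4, k + 8, 1).
f must satisfy (k + 4)·f(k+1) − (k + 7)·f(k) = 1.
From deg A=1, deg B=1, deg C=0: d=3.
Coefficient equations give f(k) = k*(k**2 + 15*k + 74)/360.
R(k) = B(k−1)·f(k)/C(k) = k*(k + 7)*(k**2 + 15*k + 74)/360; s_k = R·t_k = k*(k**2 + 15*k + 74)/(40*(k + 4)*(k + 5)*(k + 6)).
Check: Δs_k = 9/(k**4 + 22*k**3 + 179*k**2 + 638*k + 840). ✓
Sum = s_(7) − s_(2); s_(7) = 133/5720, s_(2) = 9/560 ⇒ 115/16016.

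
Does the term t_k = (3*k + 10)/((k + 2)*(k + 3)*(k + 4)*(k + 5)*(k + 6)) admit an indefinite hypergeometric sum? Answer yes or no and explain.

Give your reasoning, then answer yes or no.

t_(k+1)/t_k = (k + 2)*(3*k + 13)/((k + 7)*(3*k + 10)).
Normal form (A,B,C) = (k + 2, k + 7, k + 10/3).
Need (k + 2)·f(k+1) − (k + 6)·f(k) = k + 10/3.
deg f ≤ 4 (via 1,1,1).
Solving with deg f ≤ 4: f(k) = k*(k + 3)*(k**2 + 11*k + 38)/120.
Then R = B(k−1)f/C = k*(k + 3)*(k + 6)*(k**2 + 11*k + 38)/(40*(3*k + 10)), so s_k = R(k)·t_k = k*(k**2 + 11*k + 38)/(40*(k**3 + 11*k**2 + 38*k + 40)).
Verify: (3*k + 10)/(k**5 + 20*k**4 + 155*k**3 + 580*k**2 + 1044*k + 720) matches t_k.

Yes. s_k = k*(k**2 + 11*k + 38)/(40*(k**3 + 11*k**2 + 38*k + 40)).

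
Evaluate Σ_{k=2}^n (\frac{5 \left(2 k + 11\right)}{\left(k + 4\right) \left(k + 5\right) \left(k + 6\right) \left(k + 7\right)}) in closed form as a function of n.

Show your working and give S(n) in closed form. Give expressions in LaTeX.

S(n) = \frac{5 \left(n^{2} + 12 n - 13\right)}{48 \left(n^{2} + 12 n + 35\right)}

t_(k+1)/t_k = (k + 4)*(2*k + 13)/((k + 8)*(2*k + 11)).
A = k + 4, B = k + 8, C = k + 11/2.
Set up (k + 4)·f(k+1) − (k + 7)·f(k) − (k + 11/2) = 0.
Degrees (1,1,1) ⇒ d ≤ 3.
Solve for f: f(k) = k*(k + 5)*(k + 10)/48 (degree 3 ≤ 3).
Then R = B(k−1)f/C = k*(k + 5)*(k + 7)*(k + 10)/(24*(2*k + 11)), so s_k = R(k)·t_k = 5*k*(k + 10)/(24*(k**2 + 10*k + 24)).
s_(k+1) − s_k = 5*(2*k + 11)/(k**4 + 22*k**3 + 179*k**2 + 638*k + 840) = t_k.
Evaluate: s_(n+1) = 5*(n**2 + 12*n + 11)/(24*(n**2 + 12*n + 35)); subtract s_(2) = 5/48 ⇒ S(n) = 5*(n**2 + 12*n - 13)/(48*(n**2 + 12*n + 35)).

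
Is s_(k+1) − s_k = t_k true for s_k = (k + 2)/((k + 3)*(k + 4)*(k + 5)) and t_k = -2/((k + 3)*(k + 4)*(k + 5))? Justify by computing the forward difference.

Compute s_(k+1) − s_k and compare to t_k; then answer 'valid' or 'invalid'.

Invalid: residual 9/(k**4 + 18*k**3 + 119*k**2 + 342*k + 360) ≠ 0.

s_(k+1) = (k + 3)/((k + 4)*(k + 5)*(k + 6))
s_(k+1) − s_k = (-2*k - 3)/(k**4 + 18*k**3 + 119*k**2 + 342*k + 360)
(s_(k+1) − s_k) − t_k = 9/(k**4 + 18*k**3 + 119*k**2 + 342*k + 360)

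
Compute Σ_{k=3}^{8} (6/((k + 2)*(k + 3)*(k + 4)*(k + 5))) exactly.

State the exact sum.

Σ = 251/30030

r(k) = (k + 2)/(k + 6) after simplifying.
Factor: A=k + 2; B=k + 6; C=1.
Need (k + 2)·f(k+1) − (k + 5)·f(k) = 1.
Degrees (1,1,0) ⇒ d ≤ 3.
Match coefficients ⇒ f(k) = k*(k**2 + 9*k + 26)/72.
Then R = B(k−1)f/C = k*(k + 5)*(k**2 + 9*k + 26)/72, so s_k = R(k)·t_k = k*(k**2 + 9*k + 26)/(12*(k + 2)*(k + 3)*(k + 4)).
Check: Δs_k = 6/(k**4 + 14*k**3 + 71*k**2 + 154*k + 120). ✓
Evaluate s at k=9 and k=3: 47/572 and 31/420; difference 251/30030.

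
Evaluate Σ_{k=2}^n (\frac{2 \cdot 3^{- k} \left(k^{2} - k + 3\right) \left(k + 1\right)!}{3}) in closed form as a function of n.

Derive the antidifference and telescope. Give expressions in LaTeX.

t_(k+1)/t_k = (k + 2)*(-k + (k + 1)**2 + 2)/(3*(k**2 - k + 3)).
So A=k/3 + 2/3 and B=1, with C=k**2 - k + 3.
Key eq: (k/3 + 2/3)·f(k+1) = (1)·f(k) + (k**2 - k + 3).
d = 1 from the (1,0,2) case.
A polynomial solution: f(k) = 3*(k - 1).
R(k) = B(k−1)·f(k)/C(k) = 3*(k - 1)/(k**2 - k + 3); s_k = R·t_k = 2*(k - 1)*factorial(k + 1)/3**k.
Δs = 2*(k**2 - k + 3)*factorial(k + 1)/(3*3**k), as required.
s_(n+1) = 2*3**(-n - 1)*n*factorial(n + 2) and s_(2) = 4/3, so S(n) = -4/3 + 2*n*factorial(n + 2)/(3*3**n).

S(n) = - \frac{4}{3} + \frac{2 \cdot 3^{- n} n \left(n + 2\right)!}{3}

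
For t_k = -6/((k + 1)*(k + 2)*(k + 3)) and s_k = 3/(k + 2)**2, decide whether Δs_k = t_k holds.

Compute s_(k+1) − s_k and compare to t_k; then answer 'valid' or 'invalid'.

Invalid: residual 3*(3*k + 7)/(k**5 + 11*k**4 + 47*k**3 + 97*k**2 + 96*k + 36) ≠ 0.

s_(k+1) = 3/(k + 3)**2
s_(k+1) − s_k = 3/(k + 3)**2 - 3/(k + 2)**2
(s_(k+1) − s_k) − t_k = 3*(3*k + 7)/(k**5 + 11*k**4 + 47*k**3 + 97*k**2 + 96*k + 36)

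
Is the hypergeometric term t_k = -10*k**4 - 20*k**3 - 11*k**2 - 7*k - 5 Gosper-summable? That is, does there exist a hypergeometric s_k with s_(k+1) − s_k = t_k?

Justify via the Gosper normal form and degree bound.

Ratio r(k) = (10*k**4 + 60*k**3 + 131*k**2 + 129*k + 53)/(10*k**4 + 20*k**3 + 11*k**2 + 7*k + 5).
Factor: A=1; B=1; C=k**4 + 2*k**3 + 11*k**2/10 + 7*k/10 + 1/2.
Solve (1)·f(k+1) − (1)·f(k) = k**4 + 2*k**3 + 11*k**2/10 + 7*k/10 + 1/2.
d = 5 from the (0,0,4) case.
Coefficient equations give f(k) = k*(2*k**4 - 3*k**2 + 3*k + 3)/10.
R(k) = B(k−1)·f(k)/C(k) = k*(2*k**4 - 3*k**2 + 3*k + 3)/(10*k**4 + 20*k**3 + 11*k**2 + 7*k + 5); s_k = R·t_k = k*(-2*k**4 + 3*k**2 - 3*k - 3).
Δs = -10*k**4 - 20*k**3 - 11*k**2 - 7*k - 5, as required.

Yes. s_k = k*(-2*k**4 + 3*k**2 - 3*k - 3).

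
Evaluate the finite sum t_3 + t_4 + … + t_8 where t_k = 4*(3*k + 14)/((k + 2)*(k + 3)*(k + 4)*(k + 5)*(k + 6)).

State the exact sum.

r(k) = (k + 2)*(3*k + 17)/((k + 7)*(3*k + 14)) after simplifying.
So A=k + 2 and B=k + 7, with C=k + 14/3.
Need (k + 2)·f(k+1) − (k + 6)·f(k) = k + 14/3.
deg f ≤ 4 (via 1,1,1).
Coefficient equations give f(k) = k*(k + 4)*(k**2 + 10*k + 31)/90.
R(k) = B(k−1)·f(k)/C(k) = k*(k + 4)*(k + 6)*(k**2 + 10*k + 31)/(30*(3*k + 14)); s_k = R·t_k = 2*k*(k**2 + 10*k + 31)/(15*(k**3 + 10*k**2 + 31*k + 30)).
s_(k+1) − s_k = 4*(3*k + 14)/(k**5 + 20*k**4 + 155*k**3 + 580*k**2 + 1044*k + 720) = t_k.
Σ_(k=3)^(8) t_k = s_(9) − s_(3) = 101/770 − (7/60) = 67/4620.

Σ = 67/4620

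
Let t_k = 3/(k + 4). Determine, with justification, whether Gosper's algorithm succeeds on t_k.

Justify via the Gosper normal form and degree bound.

t_(k+1)/t_k = (k + 4)/(k + 5).
A = k + 4, B = k + 5, C = 1.
Solve (k + 4)·f(k+1) − (k + 4)·f(k) = 1.
From deg A=1, deg B=1, deg C=0: d=0.
Write f(k) = c0. Then LHS − RHS = -1, requiring -1 = 0: contradictory. No certificate.

No — t_k has no hypergeometric antidifference.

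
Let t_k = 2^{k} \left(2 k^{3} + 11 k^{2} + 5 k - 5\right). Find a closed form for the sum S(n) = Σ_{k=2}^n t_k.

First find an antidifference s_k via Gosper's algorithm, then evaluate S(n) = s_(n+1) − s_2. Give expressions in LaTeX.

Step 1: r(k) = 2*(2*k**3 + 17*k**2 + 33*k + 13)/(2*k**3 + 11*k**2 + 5*k - 5).
So A=2 and B=1, with C=k**3 + 11*k**2/2 + 5*k/2 - 5/2.
Need (2)·f(k+1) − (1)·f(k) = k**3 + 11*k**2/2 + 5*k/2 - 5/2.
deg f ≤ 3 (via 0,0,3).
Solving with deg f ≤ 3: f(k) = (2*k + 1)*(k**2 - k - 1)/2.
Certificate R = B(k−1)f/C = (2*k + 1)*(k**2 - k - 1)/(2*k**3 + 11*k**2 + 5*k - 5) gives s_k = 2**k*(2*k**3 - k**2 - 3*k - 1).
s_(k+1) − s_k = 2**k*(2*k**3 + 11*k**2 + 5*k - 5) = t_k.
Σ_(k=2)^n t_k = s_(n+1) − s_(2) = (2**(n + 1)*(2*n**3 + 5*n**2 + n - 3)) − (20), i.e. 4*2**n*n**3 + 10*2**n*n**2 + 2*2**n*n - 6*2**n - 20.

S(n) = 4 \cdot 2^{n} n^{3} + 10 \cdot 2^{n} n^{2} + 2 \cdot 2^{n} n - 6 \cdot 2^{n} - 20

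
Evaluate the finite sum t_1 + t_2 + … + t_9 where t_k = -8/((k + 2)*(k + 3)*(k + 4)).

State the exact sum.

Σ = -4/13

r(k) = (k + 2)/(k + 5) after simplifying.
Gosper form: A/B · C(k+1)/C(k) with A=k + 2, B=k + 5, C=1.
Key eq: (k + 2)·f(k+1) = (k + 4)·f(k) + (1).
d = 2 from the (1,1,0) case.
A polynomial solution: f(k) = k*(k + 5)/12.
Certificate R = B(k−1)f/C = k*(k + 4)*(k + 5)/12 gives s_k = 2*k*(-k - 5)/(3*(k + 2)*(k + 3)).
Verify: -8/(k**3 + 9*k**2 + 26*k + 24) matches t_k.
Evaluate s at k=10 and k=1: -25/39 and -1/3; difference -4/13.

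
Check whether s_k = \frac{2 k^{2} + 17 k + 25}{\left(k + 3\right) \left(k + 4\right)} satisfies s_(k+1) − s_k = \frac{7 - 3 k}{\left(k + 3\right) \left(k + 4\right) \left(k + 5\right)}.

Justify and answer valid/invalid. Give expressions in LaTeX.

Valid — Δs_k = t_k.

s_(k+1) = (17*k + 2*(k + 1)**2 + 42)/((k + 4)*(k + 5))
s_(k+1) − s_k = (7 - 3*k)/(k**3 + 12*k**2 + 47*k + 60)
(s_(k+1) − s_k) − t_k = 0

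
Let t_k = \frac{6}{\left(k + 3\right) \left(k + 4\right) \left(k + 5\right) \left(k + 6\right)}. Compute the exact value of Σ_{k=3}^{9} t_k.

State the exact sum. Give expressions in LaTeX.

Compute t_(k+1)/t_k: get (k + 3)/(k + 7).
A = k + 3, B = k + 7, C = 1.
Key eq: (k + 3)·f(k+1) = (k + 6)·f(k) + (1).
From deg A=1, deg B=1, deg C=0: d=3.
Coefficient equations give f(k) = k*(k**2 + 12*k + 47)/180.
Get s_k = R·t_k = k*(k**2 + 12*k + 47)/(30*(k + 3)*(k + 4)*(k + 5)) with R(k) = B(k−1)f(k)/C(k) = k*(k + 6)*(k**2 + 12*k + 47)/180.
Check: Δs_k = 6/(k**4 + 18*k**3 + 119*k**2 + 342*k + 360). ✓
Telescoping: Σ = s_(10) − s_(3) = 89/2730 − (23/840) = 19/3640.

Σ = 19/3640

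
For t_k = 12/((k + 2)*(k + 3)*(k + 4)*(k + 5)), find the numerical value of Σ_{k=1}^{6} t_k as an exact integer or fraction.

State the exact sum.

Σ = 31/495

Compute t_(k+1)/t_k: get (k + 2)/(k + 6).
So A=k + 2 and B=k + 6, with C=1.
Key eq: (k + 2)·f(k+1) = (k + 5)·f(k) + (1).
deg f ≤ 3 (via 1,1,0).
Solving with deg f ≤ 3: f(k) = k*(k**2 + 9*k + 26)/72.
Then R = B(k−1)f/C = k*(k + 5)*(k**2 + 9*k + 26)/72, so s_k = R(k)·t_k = k*(k**2 + 9*k + 26)/(6*(k + 2)*(k + 3)*(k + 4)).
s_(k+1) − s_k = 12/(k**4 + 14*k**3 + 71*k**2 + 154*k + 120) = t_k.
Evaluate s at k=7 and k=1: 161/990 and 1/10; difference 31/495.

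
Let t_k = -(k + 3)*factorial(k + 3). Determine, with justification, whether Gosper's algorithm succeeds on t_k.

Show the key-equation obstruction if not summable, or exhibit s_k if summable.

Yes. s_k = -factorial(k + 3).

The ratio is (k + 4)**2/(k + 3).
So A=k + 4 and B=1, with C=k + 3.
Need (k + 4)·f(k+1) − (1)·f(k) = k + 3.
From deg A=1, deg B=0, deg C=1: d=0.
Solve for f: f(k) = 1 (degree 0 ≤ 0).
R(k) = B(k−1)·f(k)/C(k) = 1/(k + 3); s_k = R·t_k = -factorial(k + 3).
s_(k+1) − s_k = -(k + 3)*factorial(k + 3) = t_k.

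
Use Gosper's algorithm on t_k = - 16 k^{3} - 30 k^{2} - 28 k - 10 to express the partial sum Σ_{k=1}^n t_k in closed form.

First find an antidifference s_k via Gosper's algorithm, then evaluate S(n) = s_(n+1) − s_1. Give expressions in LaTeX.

Ratio r(k) = (8*k**3 + 39*k**2 + 68*k + 42)/(8*k**3 + 15*k**2 + 14*k + 5).
So A=1 and B=1, with C=k**3 + 15*k**2/8 + 7*k/4 + 5/8.
Need (1)·f(k+1) − (1)·f(k) = k**3 + 15*k**2/8 + 7*k/4 + 5/8.
deg f ≤ 4 (via 0,0,3).
A polynomial solution: f(k) = k*(4*k**3 + 2*k**2 + 3*k + 1)/16.
Then R = B(k−1)f/C = k*(4*k**3 + 2*k**2 + 3*k + 1)/(2*(8*k**3 + 15*k**2 + 14*k + 5)), so s_k = R(k)·t_k = k*(-4*k**3 - 2*k**2 - 3*k - 1).
Δs = -16*k**3 - 30*k**2 - 28*k - 10, as required.
s_(n+1) = -4*n**4 - 18*n**3 - 33*n**2 - 29*n - 10 and s_(1) = -10, so S(n) = n*(-4*n**3 - 18*n**2 - 33*n - 29).

S(n) = n \left(- 4 n^{3} - 18 n^{2} - 33 n - 29\right)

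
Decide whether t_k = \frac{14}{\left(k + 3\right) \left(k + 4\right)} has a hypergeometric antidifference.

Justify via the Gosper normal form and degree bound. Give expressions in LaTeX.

Compute t_(k+1)/t_k: get (k + 3)/(k + 5).
Factor: A=k + 3; B=k + 5; C=1.
Need (k + 3)·f(k+1) − (k + 4)·f(k) = 1.
Bound: deg f ≤ 1.
Coefficient equations give f(k) = k/3.
R(k) = B(k−1)·f(k)/C(k) = k*(k + 4)/3; s_k = R·t_k = 14*k/(3*(k + 3)).
s_(k+1) − s_k = 14/(k**2 + 7*k + 12) = t_k.

Yes. s_k = \frac{14 k}{3 \left(k + 3\right)}.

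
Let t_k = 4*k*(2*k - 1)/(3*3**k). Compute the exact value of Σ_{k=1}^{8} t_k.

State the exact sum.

Σ = 19568/6561

t_(k+1)/t_k = (k + 1)*(2*k + 1)/(3*k*(2*k - 1)).
Factor: A=1/3; B=1; C=k**2 - k/2.
Key eq: (1/3)·f(k+1) = (1)·f(k) + (k**2 - k/2).
Degrees (0,0,2) ⇒ d ≤ 2.
Solve for f: f(k) = -3*(4*k**2 + 2*k + 3)/8 (degree 2 ≤ 2).
Get s_k = R·t_k = -(4*k**2 + 2*k + 3)/3**k with R(k) = B(k−1)f(k)/C(k) = -3*(4*k**2 + 2*k + 3)/(4*k*(2*k - 1)).
s_(k+1) − s_k = 4*k*(2*k - 1)/(3*3**k) = t_k.
Evaluate s at k=9 and k=1: -115/6561 and -3; difference 19568/6561.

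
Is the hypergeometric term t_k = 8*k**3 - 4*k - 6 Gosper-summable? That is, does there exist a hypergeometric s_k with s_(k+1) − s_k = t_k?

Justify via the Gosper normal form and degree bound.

r(k) = (2*k - 4*(k + 1)**3 + 5)/(-4*k**3 + 2*k + 3) after simplifying.
Factor: A=1; B=1; C=k**3 - k/2 - 3/4.
Solve (1)·f(k+1) − (1)·f(k) = k**3 - k/2 - 3/4.
Degrees (0,0,3) ⇒ d ≤ 4.
Solve for f: f(k) = k*(k**3 - 2*k**2 - 2)/4 (degree 4 ≤ 4).
Then R = B(k−1)f/C = k*(k**3 - 2*k**2 - 2)/(4*k**3 - 2*k - 3), so s_k = R(k)·t_k = 2*k*(k**3 - 2*k**2 - 2).
s_(k+1) − s_k = 8*k**3 - 4*k - 6 = t_k.

Yes. s_k = 2*k*(k**3 - 2*k**2 - 2).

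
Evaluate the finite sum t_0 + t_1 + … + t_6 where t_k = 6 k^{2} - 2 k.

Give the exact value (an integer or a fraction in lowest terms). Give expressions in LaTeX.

Σ = 504

The ratio is (-k + 3*(k + 1)**2 - 1)/(k*(3*k - 1)).
Gosper form: A/B · C(k+1)/C(k) with A=1, B=1, C=k**2 - k/3.
f must satisfy (1)·f(k+1) − (1)·f(k) = k**2 - k/3.
deg f ≤ 3 (via 0,0,2).
Solving with deg f ≤ 3: f(k) = k*(k - 1)**2/3.
R(k) = B(k−1)·f(k)/C(k) = (k - 1)**2/(3*k - 1); s_k = R·t_k = 2*k*(k**2 - 2*k + 1).
s_(k+1) − s_k = 2*k*(3*k - 1) = t_k.
Σ_(k=0)^(6) t_k = s_(7) − s_(0) = 504 − (0) = 504.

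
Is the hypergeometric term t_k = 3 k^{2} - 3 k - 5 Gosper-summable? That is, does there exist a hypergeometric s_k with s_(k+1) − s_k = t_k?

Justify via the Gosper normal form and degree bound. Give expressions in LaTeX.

r(k) = (3*k**2 + 3*k - 5)/(3*k**2 - 3*k - 5) after simplifying.
Normal form (A,B,C) = (1, 1, k**2 - k - 5/3).
f must satisfy (1)·f(k+1) − (1)·f(k) = k**2 - k - 5/3.
deg f ≤ 3 (via 0,0,2).
Solve for f: f(k) = k*(k**2 - 3*k - 3)/3 (degree 3 ≤ 3).
Then R = B(k−1)f/C = k*(k**2 - 3*k - 3)/(3*k**2 - 3*k - 5), so s_k = R(k)·t_k = k*(k**2 - 3*k - 3).
s_(k+1) − s_k = 3*k**2 - 3*k - 5 = t_k.

Yes. s_k = k \left(k^{2} - 3 k - 3\right).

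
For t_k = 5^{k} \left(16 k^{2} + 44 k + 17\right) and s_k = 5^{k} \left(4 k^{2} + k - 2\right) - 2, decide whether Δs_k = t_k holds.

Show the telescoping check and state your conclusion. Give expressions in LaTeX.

s_(k+1) = 5**(k + 1)*(k + 4*(k + 1)**2 - 1) - 2
s_(k+1) − s_k = 5**k*(16*k**2 + 44*k + 17)
(s_(k+1) − s_k) − t_k = 0

valid (s_(k+1) − s_k reduces to t_k)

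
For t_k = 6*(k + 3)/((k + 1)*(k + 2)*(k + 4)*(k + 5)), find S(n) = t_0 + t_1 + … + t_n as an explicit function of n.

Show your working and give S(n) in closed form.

S(n) = 3*(n**2 + 7*n + 6)/(4*(n**2 + 7*n + 10))

Compute t_(k+1)/t_k: get (k + 1)*(k + 4)**2/((k + 3)**2*(k + 6)).
So A=k + 1 and B=k + 6, with C=k**2 + 6*k + 9.
Key eq: (k + 1)·f(k+1) = (k + 5)·f(k) + (k**2 + 6*k + 9).
From deg A=1, deg B=1, deg C=2: d=4.
A polynomial solution: f(k) = k*(k + 2)*(k + 3)*(k + 5)/8.
Certificate R = B(k−1)f/C = k*(k + 2)*(k + 5)**2/(8*(k + 3)) gives s_k = 3*k*(k + 5)/(4*(k**2 + 5*k + 4)).
Verify: 6*(k + 3)/(k**4 + 12*k**3 + 49*k**2 + 78*k + 40) matches t_k.
Telescope: S(n) = s_(n+1) − s_(0) = 3*(n**2 + 7*n + 6)/(4*(n**2 + 7*n + 10)) − (0) = 3*(n**2 + 7*n + 6)/(4*(n**2 + 7*n + 10)).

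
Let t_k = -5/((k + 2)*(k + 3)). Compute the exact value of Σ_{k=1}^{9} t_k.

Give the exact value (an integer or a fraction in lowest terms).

Σ = -5/4

r(k) = (k + 2)/(k + 4) after simplifying.
Take A(k)=k + 2, B(k)=k + 4, C(k)=1.
Solve (k + 2)·f(k+1) − (k + 3)·f(k) = 1.
deg f ≤ 1 (via 1,1,0).
Solve for f: f(k) = k/2 (degree 1 ≤ 1).
So s_k = (B(k−1)f/C)·t_k = (k*(k + 3)/2)·t_k = -5*k/(2*k + 4).
Check: Δs_k = -5/(k**2 + 5*k + 6). ✓
Σ_(k=1)^(9) t_k = s_(10) − s_(1) = -25/12 − (-5/6) = -5/4.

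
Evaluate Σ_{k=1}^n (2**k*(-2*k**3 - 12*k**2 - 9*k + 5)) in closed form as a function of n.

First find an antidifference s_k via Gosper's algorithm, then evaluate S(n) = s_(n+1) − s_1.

The ratio is 2*(2*k**3 + 18*k**2 + 39*k + 18)/(2*k**3 + 12*k**2 + 9*k - 5).
A = 2, B = 1, C = k**3 + 6*k**2 + 9*k/2 - 5/2.
Need (2)·f(k+1) − (1)·f(k) = k**3 + 6*k**2 + 9*k/2 - 5/2.
Degrees (0,0,3) ⇒ d ≤ 3.
Match coefficients ⇒ f(k) = (2*k**3 - 3*k - 3)/2.
Certificate R = B(k−1)f/C = (2*k**3 - 3*k - 3)/((k + 5)*(2*k**2 + 2*k - 1)) gives s_k = 2**k*(-2*k**3 + 3*k + 3).
s_(k+1) − s_k = 2**k*(-2*k**3 - 12*k**2 - 9*k + 5) = t_k.
Evaluate: s_(n+1) = 2**(n + 1)*(-2*n**3 - 6*n**2 - 3*n + 4); subtract s_(1) = 8 ⇒ S(n) = -4*2**n*n**3 - 12*2**n*n**2 - 6*2**n*n + 8*2**n - 8.

S(n) = -4*2**n*n**3 - 12*2**n*n**2 - 6*2**n*n + 8*2**n - 8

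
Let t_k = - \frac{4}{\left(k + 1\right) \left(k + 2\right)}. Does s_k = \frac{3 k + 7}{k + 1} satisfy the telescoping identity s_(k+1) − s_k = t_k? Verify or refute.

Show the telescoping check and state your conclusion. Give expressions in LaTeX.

s_(k+1) = (3*k + 10)/(k + 2)
s_(k+1) − s_k = -4/(k**2 + 3*k + 2)
(s_(k+1) − s_k) − t_k = 0

valid (s_(k+1) − s_k reduces to t_k)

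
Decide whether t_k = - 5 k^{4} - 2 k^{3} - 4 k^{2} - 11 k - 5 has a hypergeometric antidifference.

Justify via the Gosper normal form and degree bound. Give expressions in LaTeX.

Yes. s_k = k^{2} \left(- k^{3} + 2 k^{2} - 2 k - 4\right).

Step 1: r(k) = (5*k**4 + 22*k**3 + 40*k**2 + 45*k + 27)/(5*k**4 + 2*k**3 + 4*k**2 + 11*k + 5).
Factor: A=1; B=1; C=k**4 + 2*k**3/5 + 4*k**2/5 + 11*k/5 + 1.
Key eq: (1)·f(k+1) = (1)·f(k) + (k**4 + 2*k**3/5 + 4*k**2/5 + 11*k/5 + 1).
From deg A=0, deg B=0, deg C=4: d=5.
Coefficient equations give f(k) = k**2*(k**3 - 2*k**2 + 2*k + 4)/5.
So s_k = (B(k−1)f/C)·t_k = (k**2*(k**3 - 2*k**2 + 2*k + 4)/(5*k**4 + 2*k**3 + 4*k**2 + 11*k + 5))·t_k = k**2*(-k**3 + 2*k**2 - 2*k - 4).
Verify: -5*k**4 - 2*k**3 - 4*k**2 - 11*k - 5 matches t_k.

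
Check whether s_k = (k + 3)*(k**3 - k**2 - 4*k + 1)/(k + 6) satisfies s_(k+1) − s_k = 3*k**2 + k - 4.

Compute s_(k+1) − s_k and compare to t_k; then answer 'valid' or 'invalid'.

s_(k+1) = (k**4 + 6*k**3 + 5*k**2 - 15*k - 12)/(k + 7)
s_(k+1) − s_k = (3*k**4 + 34*k**3 + 75*k**2 - 28*k - 93)/(k**2 + 13*k + 42)
(s_(k+1) − s_k) − t_k = 3*(-2*k**3 - 20*k**2 - 6*k + 25)/(k**2 + 13*k + 42)

Invalid: residual 3*(-2*k**3 - 20*k**2 - 6*k + 25)/(k**2 + 13*k + 42) ≠ 0.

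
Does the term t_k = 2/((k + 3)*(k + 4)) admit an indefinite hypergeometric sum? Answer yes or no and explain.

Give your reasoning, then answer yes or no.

Yes. s_k = 2*k/(3*(k + 3)).

Ratio r(k) = (k + 3)/(k + 5).
So A=k + 3 and B=k + 5, with C=1.
Need (k + 3)·f(k+1) − (k + 4)·f(k) = 1.
From deg A=1, deg B=1, deg C=0: d=1.
A polynomial solution: f(k) = k/3.
Certificate R = B(k−1)f/C = k*(k + 4)/3 gives s_k = 2*k/(3*(k + 3)).
Verify: 2/(k**2 + 7*k + 12) matches t_k.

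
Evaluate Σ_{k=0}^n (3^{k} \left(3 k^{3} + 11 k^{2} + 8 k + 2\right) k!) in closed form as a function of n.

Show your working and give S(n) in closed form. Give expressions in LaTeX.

The ratio is 3*(3*k**4 + 23*k**3 + 59*k**2 + 63*k + 24)/(3*k**3 + 11*k**2 + 8*k + 2).
Factor: A=3*k + 3; B=1; C=k**3 + 11*k**2/3 + 8*k/3 + 2/3.
f must satisfy (3*k + 3)·f(k+1) − (1)·f(k) = k**3 + 11*k**2/3 + 8*k/3 + 2/3.
d = 2 from the (1,0,3) case.
Solve for f: f(k) = (k - 1)*(k + 2)/3 (degree 2 ≤ 2).
So s_k = (B(k−1)f/C)·t_k = ((k - 1)*(k + 2)/(3*k**3 + 11*k**2 + 8*k + 2))·t_k = 3**k*(k - 1)*(k + 2)*factorial(k).
Verify: 3**k*(3*k**3 + 11*k**2 + 8*k + 2)*factorial(k) matches t_k.
Telescope: S(n) = s_(n+1) − s_(0) = 3**(n + 1)*n*(n + 3)*factorial(n + 1) − (-2) = 3*3**n*n**3*factorial(n) + 12*3**n*n**2*factorial(n) + 9*3**n*n*factorial(n) + 2.

S(n) = 3 \cdot 3^{n} n^{3} n! + 12 \cdot 3^{n} n^{2} n! + 9 \cdot 3^{n} n n! + 2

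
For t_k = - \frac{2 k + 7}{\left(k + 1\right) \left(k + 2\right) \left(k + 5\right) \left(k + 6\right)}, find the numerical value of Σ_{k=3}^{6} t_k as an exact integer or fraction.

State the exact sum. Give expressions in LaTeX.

Σ = -1/48

The ratio is (k + 1)*(k + 5)*(2*k + 9)/((k + 3)*(k + 7)*(2*k + 7)).
Gosper form: A/B · C(k+1)/C(k) with A=k + 1, B=k + 7, C=k**3 + 21*k**2/2 + 73*k/2 + 42.
Key eq: (k + 1)·f(k+1) = (k + 6)·f(k) + (k**3 + 21*k**2/2 + 73*k/2 + 42).
Degrees (1,1,3) ⇒ d ≤ 5.
Match coefficients ⇒ f(k) = k*(k + 2)*(k + 3)*(k + 4)*(k + 6)/10.
So s_k = (B(k−1)f/C)·t_k = (k*(k + 2)*(k + 6)**2/(5*(2*k + 7)))·t_k = k*(-k - 6)/(5*(k**2 + 6*k + 5)).
Check: Δs_k = (-2*k - 7)/(k**4 + 14*k**3 + 65*k**2 + 112*k + 60). ✓
Evaluate s at k=7 and k=3: -91/480 and -27/160; difference -1/48.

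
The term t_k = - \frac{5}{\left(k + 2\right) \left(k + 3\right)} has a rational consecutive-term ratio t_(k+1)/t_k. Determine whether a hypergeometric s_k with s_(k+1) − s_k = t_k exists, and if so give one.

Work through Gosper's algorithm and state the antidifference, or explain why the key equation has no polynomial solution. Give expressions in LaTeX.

s_k = - \frac{5 k}{2 k + 4}

Ratio r(k) = (k + 2)/(k + 4).
So A=k + 2 and B=k + 4, with C=1.
Solve (k + 2)·f(k+1) − (k + 3)·f(k) = 1.
From deg A=1, deg B=1, deg C=0: d=1.
Solving with deg f ≤ 1: f(k) = k/2.
So s_k = (B(k−1)f/C)·t_k = (k*(k + 3)/2)·t_k = -5*k/(2*k + 4).
s_(k+1) − s_k = -5/(k**2 + 5*k + 6) = t_k.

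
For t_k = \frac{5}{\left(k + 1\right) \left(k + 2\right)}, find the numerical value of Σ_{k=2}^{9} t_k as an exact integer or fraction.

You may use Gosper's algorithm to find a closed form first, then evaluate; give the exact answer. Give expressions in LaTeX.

t_(k+1)/t_k = (k + 1)/(k + 3).
Factor: A=k + 1; B=k + 3; C=1.
Need (k + 1)·f(k+1) − (k + 2)·f(k) = 1.
Bound: deg f ≤ 1.
Coefficient equations give f(k) = k.
R(k) = B(k−1)·f(k)/C(k) = k*(k + 2); s_k = R·t_k = 5*k/(k + 1).
Δs = 5/(k**2 + 3*k + 2), as required.
Evaluate s at k=10 and k=2: 50/11 and 10/3; difference 40/33.

Σ = 40/33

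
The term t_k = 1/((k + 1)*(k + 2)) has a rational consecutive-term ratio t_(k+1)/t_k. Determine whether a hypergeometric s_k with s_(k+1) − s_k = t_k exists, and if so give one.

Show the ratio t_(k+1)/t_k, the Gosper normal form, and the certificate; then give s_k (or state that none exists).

s_k = k/(k + 1)

t_(k+1)/t_k = (k + 1)/(k + 3).
Factor: A=k + 1; B=k + 3; C=1.
Set up (k + 1)·f(k+1) − (k + 2)·f(k) − (1) = 0.
d = 1 from the (1,1,0) case.
Solving with deg f ≤ 1: f(k) = k.
So s_k = (B(k−1)f/C)·t_k = (k*(k + 2))·t_k = k/(k + 1).
Δs = 1/(k**2 + 3*k + 2), as required.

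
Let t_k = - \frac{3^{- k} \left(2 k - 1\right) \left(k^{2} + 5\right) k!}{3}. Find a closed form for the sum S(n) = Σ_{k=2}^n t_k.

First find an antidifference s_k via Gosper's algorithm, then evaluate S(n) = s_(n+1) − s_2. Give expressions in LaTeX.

Ratio r(k) = (k + 1)*(2*k + 1)*((k + 1)**2 + 5)/(3*(2*k - 1)*(k**2 + 5)).
A = k/3 + 1/3, B = 1, C = k**3 - k**2/2 + 5*k - 5/2.
Solve (k/3 + 1/3)·f(k+1) − (1)·f(k) = k**3 - k**2/2 + 5*k - 5/2.
Degrees (1,0,3) ⇒ d ≤ 2.
Solving with deg f ≤ 2: f(k) = 3*(2*k**2 - k + 3)/2.
Certificate R = B(k−1)f/C = 3*(2*k**2 - k + 3)/((2*k - 1)*(k**2 + 5)) gives s_k = -(2*k**2 - k + 3)*factorial(k)/3**k.
Verify: -(2*k - 1)*(k**2 + 5)*factorial(k)/(3*3**k) matches t_k.
Σ_(k=2)^n t_k = s_(n+1) − s_(2) = (-3**(-n - 1)*(2*n**2 + 3*n + 4)*factorial(n + 1)) − (-2), i.e. (6*3**n - 2*n**3*factorial(n) - 5*n**2*factorial(n) - 7*n*factorial(n) - 4*factorial(n))/(3*3**n).

S(n) = \frac{3^{- n} \left(6 \cdot 3^{n} - 2 n^{3} n! - 5 n^{2} n! - 7 n n! - 4 n!\right)}{3}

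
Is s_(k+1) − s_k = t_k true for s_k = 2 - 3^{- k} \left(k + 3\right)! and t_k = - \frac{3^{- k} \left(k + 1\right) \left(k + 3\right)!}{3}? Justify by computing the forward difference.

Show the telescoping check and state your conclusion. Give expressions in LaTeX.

s_(k+1) = -3**(-k - 1)*factorial(k + 4) + 2
s_(k+1) − s_k = -(k + 1)*factorial(k + 3)/(3*3**k)
(s_(k+1) − s_k) − t_k = 0

valid; difference matches t_k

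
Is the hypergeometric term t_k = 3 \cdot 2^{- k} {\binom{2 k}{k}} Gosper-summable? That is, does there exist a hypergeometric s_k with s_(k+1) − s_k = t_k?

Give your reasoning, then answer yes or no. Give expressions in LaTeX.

No — key equation has no polynomial f.

The ratio is (2*k + 1)/(k + 1).
Gosper form: A/B · C(k+1)/C(k) with A=2*k + 1, B=k + 1, C=1.
Set up (2*k + 1)·f(k+1) − (k)·f(k) − (1) = 0.
From deg A=1, deg B=1, deg C=0: d=-1.
Bound -1 < 0, so the key equation has no polynomial solution.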